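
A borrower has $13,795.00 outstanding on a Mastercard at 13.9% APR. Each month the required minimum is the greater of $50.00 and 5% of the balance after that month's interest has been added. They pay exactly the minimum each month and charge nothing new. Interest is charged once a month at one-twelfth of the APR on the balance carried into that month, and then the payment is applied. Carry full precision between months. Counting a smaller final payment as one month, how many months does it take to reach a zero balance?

Monthly rate r = 13.9%/12 = 1.15833% = 0.0115833.
While 5% of the post-interest balance exceeds $50.00, each month B ← (B·(1+r))·(1 − 0.05), i.e. B shrinks by the factor (1+r)·0.95 = 0.961.
This holds for months 1–67. Entering month 68 the balance is $960.10; 5% of the post-interest balance is now below $50.00, so the flat $50.00 minimum applies from here.
From month 68 a fixed $50.00 at rate r clears $960.10 in 22 more payments. Total: 67 + 22 = 89 months.

89 months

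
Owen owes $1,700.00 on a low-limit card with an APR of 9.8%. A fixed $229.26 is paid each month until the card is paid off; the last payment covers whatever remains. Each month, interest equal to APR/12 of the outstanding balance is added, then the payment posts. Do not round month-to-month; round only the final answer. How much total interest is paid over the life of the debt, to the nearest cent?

$61.00

Monthly rate r = 9.8%/12 = 0.816667% = 0.00816667.
Payoff takes n = ⌈−ln(1 − rB₀/P)/ln(1+r)⌉ = ⌈7.680⌉ = 8 payments; the last is $156.18.
Total paid = 7·$229.26 + $156.18 = $1,761.00.
Total interest = total paid − principal = $1,761.00 − $1,700.00 = $61.00.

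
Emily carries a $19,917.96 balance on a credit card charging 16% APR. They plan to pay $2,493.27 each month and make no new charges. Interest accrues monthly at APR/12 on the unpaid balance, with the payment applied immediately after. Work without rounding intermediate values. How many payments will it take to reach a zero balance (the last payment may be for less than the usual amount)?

9 payments

Monthly rate r = 16%/12 = 1.33333% = 0.0133333.
Recurrence: B ← B·(1+r) − $2,493.27.
Month 1: interest $265.57; balance after payment $17,690.26.
Month 2: interest $235.87; balance after payment $15,432.86.
Closed form: n = −ln(1 − rB₀/P)/ln(1+r) = −ln(0.89348)/ln(1.01333) ≈ 8.503, so the balance reaches zero during payment 9.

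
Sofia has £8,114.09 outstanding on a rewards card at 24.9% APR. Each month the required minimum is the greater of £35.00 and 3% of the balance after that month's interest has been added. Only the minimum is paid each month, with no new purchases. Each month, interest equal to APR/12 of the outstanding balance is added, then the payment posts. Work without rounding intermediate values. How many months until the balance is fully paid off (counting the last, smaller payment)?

Monthly rate r = 24.9%/12 = 2.075% = 0.02075.
While 3% of the post-interest balance exceeds £35.00, each month B ← (B·(1+r))·(1 − 0.03), i.e. B shrinks by the factor (1+r)·0.97 = 0.99013.
This holds for months 1–198. Entering month 199 the balance is £1,137.84; 3% of the post-interest balance is now below £35.00, so the flat £35.00 minimum applies from here.
From month 199 a fixed £35.00 at rate r clears £1,137.84 in 55 more payments. Total: 198 + 55 = 253 months.

253 months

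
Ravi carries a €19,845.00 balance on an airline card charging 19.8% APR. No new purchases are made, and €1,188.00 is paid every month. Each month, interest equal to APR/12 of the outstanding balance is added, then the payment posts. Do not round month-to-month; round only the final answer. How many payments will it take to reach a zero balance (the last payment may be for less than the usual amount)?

20 payments

Monthly rate r = 19.8%/12 = 1.65% = 0.0165.
Recurrence: B ← B·(1+r) − €1,188.00.
Month 1: interest €327.44; balance after payment €18,984.44.
Month 2: interest €313.24; balance after payment €18,109.69.
Closed form: n = −ln(1 − rB₀/P)/ln(1+r) = −ln(0.72437)/ln(1.0165) ≈ 19.703, so the balance reaches zero during payment 20.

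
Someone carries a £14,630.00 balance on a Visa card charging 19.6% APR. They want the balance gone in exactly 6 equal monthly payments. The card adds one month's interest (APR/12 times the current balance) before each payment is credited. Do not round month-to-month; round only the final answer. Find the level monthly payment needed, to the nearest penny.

Monthly rate r = 19.6%/12 = 1.63333% = 0.0163333.
Level-payment amortization: P = B₀·r / (1 − (1+r)^(−n)) = 14630.00·0.0163333 / (1 − 1.01633^(−6)).
Denominator 1 − (1+r)^(−6) = 0.0926329963.
P = 238.957 / 0.0926329963 ≈ 2579.61.

£2,579.61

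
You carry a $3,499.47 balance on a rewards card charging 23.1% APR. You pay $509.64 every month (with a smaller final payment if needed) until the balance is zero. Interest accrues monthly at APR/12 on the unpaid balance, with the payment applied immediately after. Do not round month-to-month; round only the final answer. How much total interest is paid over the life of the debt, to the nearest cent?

$291.13

Monthly rate r = 23.1%/12 = 1.925% = 0.01925.
Payoff takes n = ⌈−ln(1 − rB₀/P)/ln(1+r)⌉ = ⌈7.435⌉ = 8 payments; the last is $223.12.
Total paid = 7·$509.64 + $223.12 = $3,790.60.
Total interest = total paid − principal = $3,790.60 − $3,499.47 = $291.13.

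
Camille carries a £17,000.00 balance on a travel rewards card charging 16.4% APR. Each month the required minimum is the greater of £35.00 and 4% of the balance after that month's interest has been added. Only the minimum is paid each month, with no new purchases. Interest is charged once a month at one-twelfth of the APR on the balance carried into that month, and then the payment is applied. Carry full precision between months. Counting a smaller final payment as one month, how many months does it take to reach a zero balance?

140 months

Monthly rate r = 16.4%/12 = 1.36667% = 0.0136667.
While 4% of the post-interest balance exceeds £35.00, each month B ← (B·(1+r))·(1 − 0.04), i.e. B shrinks by the factor (1+r)·0.96 = 0.97312.
This holds for months 1–110. Entering month 111 the balance is £848.70; 4% of the post-interest balance is now below £35.00, so the flat £35.00 minimum applies from here.
From month 111 a fixed £35.00 at rate r clears £848.70 in 30 more payments. Total: 110 + 30 = 140 months.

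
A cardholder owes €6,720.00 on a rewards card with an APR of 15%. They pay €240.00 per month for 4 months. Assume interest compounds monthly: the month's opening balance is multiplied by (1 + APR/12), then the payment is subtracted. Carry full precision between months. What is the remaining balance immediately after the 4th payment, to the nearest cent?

Monthly rate r = 15%/12 = 1.25% = 0.0125.
Each month: B ← B·(1+r) − €240.00.
Month 1: interest €84.00; balance after payment €6,564.00.
Month 2: interest €82.05; balance after payment €6,406.05.
Month 3: interest €80.08; balance after payment €6,246.13.
Month 4: interest €78.08; balance after payment €6,084.20.

€6,084.20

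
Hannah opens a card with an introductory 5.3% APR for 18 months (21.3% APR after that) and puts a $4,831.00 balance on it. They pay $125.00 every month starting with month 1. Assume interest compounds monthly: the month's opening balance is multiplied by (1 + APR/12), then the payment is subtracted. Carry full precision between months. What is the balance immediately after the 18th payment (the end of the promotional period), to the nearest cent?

Promo months 1–18 at r₀ = 5.3%/12 = 0.00441667; months 19+ at r₁ = 21.3%/12 = 0.01775.
After month 18: iterate B ← B·(1+r₀) − $125.00 for 18 months → $2,893.34.

$2,893.34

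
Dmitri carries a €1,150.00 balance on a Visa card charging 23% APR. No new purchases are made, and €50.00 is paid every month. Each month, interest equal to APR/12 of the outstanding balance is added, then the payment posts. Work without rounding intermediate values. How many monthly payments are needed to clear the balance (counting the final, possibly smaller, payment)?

31 months

Monthly rate r = 23%/12 = 1.91667% = 0.0191667.
Recurrence: B ← B·(1+r) − €50.00.
Month 1: interest €22.04; balance after payment €1,122.04.
Month 2: interest €21.51; balance after payment €1,093.55.
Closed form: n = −ln(1 − rB₀/P)/ln(1+r) = −ln(0.55917)/ln(1.01917) ≈ 30.619, so the balance reaches zero during payment 31.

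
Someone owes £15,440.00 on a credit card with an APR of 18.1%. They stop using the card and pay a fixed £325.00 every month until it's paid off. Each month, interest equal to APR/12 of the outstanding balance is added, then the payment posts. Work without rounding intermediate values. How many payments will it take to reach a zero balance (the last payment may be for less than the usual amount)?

Monthly rate r = 18.1%/12 = 1.50833% = 0.0150833.
Recurrence: B ← B·(1+r) − £325.00.
Month 1: interest £232.89; balance after payment £15,347.89.
Month 2: interest £231.50; balance after payment £15,254.38.
Closed form: n = −ln(1 − rB₀/P)/ln(1+r) = −ln(0.28343)/ln(1.01508) ≈ 84.218, so the balance reaches zero during payment 85.

85 payments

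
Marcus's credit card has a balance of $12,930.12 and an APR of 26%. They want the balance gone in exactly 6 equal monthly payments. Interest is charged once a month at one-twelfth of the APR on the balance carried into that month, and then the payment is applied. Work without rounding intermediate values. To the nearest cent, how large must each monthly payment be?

$2,321.36

Monthly rate r = 26%/12 = 2.16667% = 0.0216667.
Level-payment amortization: P = B₀·r / (1 − (1+r)^(−n)) = 12930.12·0.0216667 / (1 − 1.02167^(−6)).
Denominator 1 − (1+r)^(−6) = 0.120684649.
P = 280.153 / 0.120684649 ≈ 2321.36.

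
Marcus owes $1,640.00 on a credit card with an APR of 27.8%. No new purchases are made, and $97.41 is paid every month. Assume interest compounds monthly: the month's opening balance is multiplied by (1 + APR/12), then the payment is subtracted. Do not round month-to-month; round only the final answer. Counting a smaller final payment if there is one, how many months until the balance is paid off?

Monthly rate r = 27.8%/12 = 2.31667% = 0.0231667.
Recurrence: B ← B·(1+r) − $97.41.
Month 1: interest $37.99; balance after payment $1,580.58.
Month 2: interest $36.62; balance after payment $1,519.79.
Closed form: n = −ln(1 − rB₀/P)/ln(1+r) = −ln(0.60996)/ln(1.02317) ≈ 21.585, so the balance reaches zero during payment 22.

22 payments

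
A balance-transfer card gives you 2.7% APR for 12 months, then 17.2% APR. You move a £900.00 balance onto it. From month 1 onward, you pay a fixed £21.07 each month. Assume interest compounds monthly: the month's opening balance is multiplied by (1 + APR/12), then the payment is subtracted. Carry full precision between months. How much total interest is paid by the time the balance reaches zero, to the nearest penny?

£251.06

Promo months 1–12 at r₀ = 2.7%/12 = 0.00225; months 13+ at r₁ = 17.2%/12 = 0.0143333.
After month 12: iterate B ← B·(1+r₀) − £21.07 for 12 months → £668.61.
Then at r₁ with £21.07/mo: n₂ = −ln(1 − r₁·B/P)/ln(1+r₁) ≈ 42.63 → 43 more payments.
Total paid = 54·£21.07 + £13.28 = £1,151.06; interest = £1,151.06 − £900.00 = £251.06.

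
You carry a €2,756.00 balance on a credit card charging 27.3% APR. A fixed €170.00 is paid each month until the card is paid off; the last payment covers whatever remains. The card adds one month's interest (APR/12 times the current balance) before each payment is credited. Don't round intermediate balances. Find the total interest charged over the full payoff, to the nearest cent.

Monthly rate r = 27.3%/12 = 2.275% = 0.02275.
Payoff takes n = ⌈−ln(1 − rB₀/P)/ln(1+r)⌉ = ⌈20.456⌉ = 21 payments; the last is €78.00.
Total paid = 20·€170.00 + €78.00 = €3,478.00.
Total interest = total paid − principal = €3,478.00 − €2,756.00 = €722.00.

€722.00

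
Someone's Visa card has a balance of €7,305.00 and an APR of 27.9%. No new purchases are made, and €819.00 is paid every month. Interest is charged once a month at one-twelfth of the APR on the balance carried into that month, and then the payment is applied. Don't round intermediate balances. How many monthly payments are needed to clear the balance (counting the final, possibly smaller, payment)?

11 payments

Monthly rate r = 27.9%/12 = 2.325% = 0.02325.
Recurrence: B ← B·(1+r) − €819.00.
Month 1: interest €169.84; balance after payment €6,655.84.
Month 2: interest €154.75; balance after payment €5,991.59.
Closed form: n = −ln(1 − rB₀/P)/ln(1+r) = −ln(0.79262)/ln(1.02325) ≈ 10.112, so the balance reaches zero during payment 11.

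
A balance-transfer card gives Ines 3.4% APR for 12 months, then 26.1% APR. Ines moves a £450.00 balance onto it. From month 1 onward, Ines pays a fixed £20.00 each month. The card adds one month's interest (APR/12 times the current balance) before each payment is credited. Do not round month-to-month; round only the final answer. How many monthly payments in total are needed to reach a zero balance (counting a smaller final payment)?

Promo months 1–12 at r₀ = 3.4%/12 = 0.00283333; months 13+ at r₁ = 26.1%/12 = 0.02175.
After month 12: iterate B ← B·(1+r₀) − £20.00 for 12 months → £221.77.
Then at r₁ with £20.00/mo: n₂ = −ln(1 − r₁·B/P)/ln(1+r₁) ≈ 12.83 → 13 more payments.

25 payments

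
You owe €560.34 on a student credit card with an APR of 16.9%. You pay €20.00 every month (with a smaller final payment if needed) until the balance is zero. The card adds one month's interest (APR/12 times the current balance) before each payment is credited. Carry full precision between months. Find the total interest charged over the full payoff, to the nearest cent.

Monthly rate r = 16.9%/12 = 1.40833% = 0.0140833.
Payoff takes n = ⌈−ln(1 − rB₀/P)/ln(1+r)⌉ = ⌈35.883⌉ = 36 payments; the last is €17.67.
Total paid = 35·€20.00 + €17.67 = €717.67.
Total interest = total paid − principal = €717.67 − €560.34 = €157.33.

€157.33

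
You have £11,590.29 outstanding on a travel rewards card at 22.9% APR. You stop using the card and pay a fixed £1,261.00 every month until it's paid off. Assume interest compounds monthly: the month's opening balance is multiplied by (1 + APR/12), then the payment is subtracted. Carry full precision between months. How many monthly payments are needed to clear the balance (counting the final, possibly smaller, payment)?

11 payments

Monthly rate r = 22.9%/12 = 1.90833% = 0.0190833.
Recurrence: B ← B·(1+r) − £1,261.00.
Month 1: interest £221.18; balance after payment £10,550.47.
Month 2: interest £201.34; balance after payment £9,490.81.
Closed form: n = −ln(1 − rB₀/P)/ln(1+r) = −ln(0.8246)/ln(1.01908) ≈ 10.202, so the balance reaches zero during payment 11.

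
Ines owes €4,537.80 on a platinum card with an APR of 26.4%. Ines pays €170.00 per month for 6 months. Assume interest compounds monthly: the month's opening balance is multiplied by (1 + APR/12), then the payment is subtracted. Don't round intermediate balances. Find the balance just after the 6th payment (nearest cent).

€4,092.94

Monthly rate r = 26.4%/12 = 2.2% = 0.022.
Each month: B ← B·(1+r) − €170.00.
Month 1: interest €99.83; balance after payment €4,467.63.
Month 2: interest €98.29; balance after payment €4,395.92.
Month 3: interest €96.71; balance after payment €4,322.63.
Month 4: interest €95.10; balance after payment €4,247.73.
Month 5: interest €93.45; balance after payment €4,171.18.
Month 6: interest €91.77; balance after payment €4,092.94.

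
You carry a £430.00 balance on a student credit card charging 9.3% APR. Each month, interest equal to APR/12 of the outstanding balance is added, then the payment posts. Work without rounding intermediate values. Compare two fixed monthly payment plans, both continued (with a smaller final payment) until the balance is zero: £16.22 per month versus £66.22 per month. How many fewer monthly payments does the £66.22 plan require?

Monthly rate r = 9.3%/12 = 0.775% = 0.00775.
At £16.22/mo: n = ⌈−ln(1 − rB₀/P)/ln(1+r)⌉ = 30 payments (last £12.83); total interest = total paid − £430.00 = £53.21.
At £66.22/mo: 7 payments (last £45.64); total interest £12.96.
Payments saved = 30 − 7 = 23.

23 fewer payments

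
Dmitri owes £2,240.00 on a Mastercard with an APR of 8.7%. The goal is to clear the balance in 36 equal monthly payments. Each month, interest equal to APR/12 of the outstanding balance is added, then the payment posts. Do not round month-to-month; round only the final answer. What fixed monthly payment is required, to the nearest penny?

£70.92

Monthly rate r = 8.7%/12 = 0.725% = 0.00725.
Level-payment amortization: P = B₀·r / (1 − (1+r)^(−n)) = 2240.00·0.00725 / (1 − 1.00725^(−36)).
Denominator 1 − (1+r)^(−36) = 0.22899346.
P = 16.24 / 0.22899346 ≈ 70.92.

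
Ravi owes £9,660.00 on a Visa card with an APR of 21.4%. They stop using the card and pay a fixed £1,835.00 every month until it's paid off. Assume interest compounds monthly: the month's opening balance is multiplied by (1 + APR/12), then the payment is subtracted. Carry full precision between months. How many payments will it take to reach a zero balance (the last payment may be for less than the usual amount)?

6 payments

Monthly rate r = 21.4%/12 = 1.78333% = 0.0178333.
Recurrence: B ← B·(1+r) − £1,835.00.
Month 1: interest £172.27; balance after payment £7,997.27.
Month 2: interest £142.62; balance after payment £6,304.89.
Month 3: interest £112.44; balance after payment £4,582.33.
Month 4: interest £81.72; balance after payment £2,829.04.
Month 5: interest £50.45; balance after payment £1,044.49.
Month 6: interest £18.63; balance after payment £0.00.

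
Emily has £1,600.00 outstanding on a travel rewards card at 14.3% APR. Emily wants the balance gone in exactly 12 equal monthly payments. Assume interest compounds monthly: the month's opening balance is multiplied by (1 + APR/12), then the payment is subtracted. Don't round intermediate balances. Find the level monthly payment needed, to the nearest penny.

£143.89

Monthly rate r = 14.3%/12 = 1.19167% = 0.0119167.
Level-payment amortization: P = B₀·r / (1 − (1+r)^(−n)) = 1600.00·0.0119167 / (1 − 1.01192^(−12)).
Denominator 1 − (1+r)^(−12) = 0.132512926.
P = 19.0667 / 0.132512926 ≈ 143.89.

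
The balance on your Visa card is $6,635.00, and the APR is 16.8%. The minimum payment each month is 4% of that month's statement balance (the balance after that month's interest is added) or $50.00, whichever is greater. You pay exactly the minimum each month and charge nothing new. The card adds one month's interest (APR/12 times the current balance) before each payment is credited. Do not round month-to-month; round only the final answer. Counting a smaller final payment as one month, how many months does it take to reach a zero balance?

Monthly rate r = 16.8%/12 = 1.4% = 0.014.
While 4% of the post-interest balance exceeds $50.00, each month B ← (B·(1+r))·(1 − 0.04), i.e. B shrinks by the factor (1+r)·0.96 = 0.97344.
This holds for months 1–63. Entering month 64 the balance is $1,217.08; 4% of the post-interest balance is now below $50.00, so the flat $50.00 minimum applies from here.
From month 64 a fixed $50.00 at rate r clears $1,217.08 in 30 more payments. Total: 63 + 30 = 93 months.

93 months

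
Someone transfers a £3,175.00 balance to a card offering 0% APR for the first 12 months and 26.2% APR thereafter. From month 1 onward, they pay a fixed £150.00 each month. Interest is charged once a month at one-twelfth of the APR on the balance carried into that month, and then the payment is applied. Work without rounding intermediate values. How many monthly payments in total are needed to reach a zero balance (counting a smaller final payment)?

Promo months 1–12 at r₀ = 0%/12 = 0; months 13+ at r₁ = 26.2%/12 = 0.0218333.
After month 12 (no interest yet): B = £3,175.00 − 12·£150.00 = £1,375.00.
Then at r₁ with £150.00/mo: n₂ = −ln(1 − r₁·B/P)/ln(1+r₁) ≈ 10.34 → 11 more payments.

23 months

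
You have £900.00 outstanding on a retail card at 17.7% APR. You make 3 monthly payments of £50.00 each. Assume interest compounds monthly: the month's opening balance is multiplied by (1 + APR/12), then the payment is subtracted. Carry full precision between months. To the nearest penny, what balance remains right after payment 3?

£788.19

Monthly rate r = 17.7%/12 = 1.475% = 0.01475.
Each month: B ← B·(1+r) − £50.00.
Month 1: interest £13.27; balance after payment £863.27.
Month 2: interest £12.73; balance after payment £826.01.
Month 3: interest £12.18; balance after payment £788.19.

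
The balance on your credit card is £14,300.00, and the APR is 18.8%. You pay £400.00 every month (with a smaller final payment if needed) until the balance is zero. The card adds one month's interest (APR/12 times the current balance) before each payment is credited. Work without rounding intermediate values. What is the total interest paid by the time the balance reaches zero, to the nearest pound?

£6,830

Monthly rate r = 18.8%/12 = 1.56667% = 0.0156667.
Payoff takes n = ⌈−ln(1 − rB₀/P)/ln(1+r)⌉ = ⌈52.825⌉ = 53 payments; the last is £330.30.
Total paid = 52·£400.00 + £330.30 = £21,130.30.
Total interest = total paid − principal = £21,130.30 − £14,300.00 = £6,830.30.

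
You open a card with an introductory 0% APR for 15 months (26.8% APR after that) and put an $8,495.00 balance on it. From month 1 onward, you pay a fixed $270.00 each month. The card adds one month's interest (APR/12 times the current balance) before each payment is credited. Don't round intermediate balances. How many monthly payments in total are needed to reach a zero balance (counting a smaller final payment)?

Promo months 1–15 at r₀ = 0%/12 = 0; months 16+ at r₁ = 26.8%/12 = 0.0223333.
After month 15 (no interest yet): B = $8,495.00 − 15·$270.00 = $4,445.00.
Then at r₁ with $270.00/mo: n₂ = −ln(1 − r₁·B/P)/ln(1+r₁) ≈ 20.75 → 21 more payments.

36 payments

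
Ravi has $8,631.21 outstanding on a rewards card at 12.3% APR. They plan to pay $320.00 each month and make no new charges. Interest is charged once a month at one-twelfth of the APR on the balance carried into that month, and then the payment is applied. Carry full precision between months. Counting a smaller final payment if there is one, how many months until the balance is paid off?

Monthly rate r = 12.3%/12 = 1.025% = 0.01025.
Recurrence: B ← B·(1+r) − $320.00.
Month 1: interest $88.47; balance after payment $8,399.68.
Month 2: interest $86.10; balance after payment $8,165.78.
Closed form: n = −ln(1 − rB₀/P)/ln(1+r) = −ln(0.72353)/ln(1.01025) ≈ 31.733, so the balance reaches zero during payment 32.

32 months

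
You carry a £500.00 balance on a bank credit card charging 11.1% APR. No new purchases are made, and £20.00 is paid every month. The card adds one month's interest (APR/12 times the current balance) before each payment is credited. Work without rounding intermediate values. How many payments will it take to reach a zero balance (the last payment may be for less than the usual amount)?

Monthly rate r = 11.1%/12 = 0.925% = 0.00925.
Recurrence: B ← B·(1+r) − £20.00.
Month 1: interest £4.62; balance after payment £484.62.
Month 2: interest £4.48; balance after payment £469.11.
Closed form: n = −ln(1 − rB₀/P)/ln(1+r) = −ln(0.76875)/ln(1.00925) ≈ 28.563, so the balance reaches zero during payment 29.

29 payments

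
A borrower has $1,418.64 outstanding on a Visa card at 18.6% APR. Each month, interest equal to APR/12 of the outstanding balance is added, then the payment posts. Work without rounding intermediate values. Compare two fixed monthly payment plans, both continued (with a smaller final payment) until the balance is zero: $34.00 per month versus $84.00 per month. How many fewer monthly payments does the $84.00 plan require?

Monthly rate r = 18.6%/12 = 1.55% = 0.0155.
At $34.00/mo: n = ⌈−ln(1 − rB₀/P)/ln(1+r)⌉ = 68 payments (last $22.16); total interest = total paid − $1,418.64 = $881.52.
At $84.00/mo: 20 payments (last $61.64); total interest $239.00.
Payments saved = 68 − 20 = 48.

48 fewer payments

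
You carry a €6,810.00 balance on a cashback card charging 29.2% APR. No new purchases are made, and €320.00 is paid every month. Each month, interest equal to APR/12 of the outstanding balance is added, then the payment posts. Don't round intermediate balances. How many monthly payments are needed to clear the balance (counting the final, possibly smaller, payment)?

Monthly rate r = 29.2%/12 = 2.43333% = 0.0243333.
Recurrence: B ← B·(1+r) − €320.00.
Month 1: interest €165.71; balance after payment €6,655.71.
Month 2: interest €161.96; balance after payment €6,497.67.
Closed form: n = −ln(1 − rB₀/P)/ln(1+r) = −ln(0.48216)/ln(1.02433) ≈ 30.342, so the balance reaches zero during payment 31.

31 payments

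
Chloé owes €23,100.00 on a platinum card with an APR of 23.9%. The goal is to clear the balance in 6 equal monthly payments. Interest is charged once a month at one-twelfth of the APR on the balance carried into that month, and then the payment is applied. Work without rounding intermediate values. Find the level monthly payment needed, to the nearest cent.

Monthly rate r = 23.9%/12 = 1.99167% = 0.0199167.
Level-payment amortization: P = B₀·r / (1 − (1+r)^(−n)) = 23100.00·0.0199167 / (1 − 1.01992^(−6)).
Denominator 1 − (1+r)^(−6) = 0.111593213.
P = 460.075 / 0.111593213 ≈ 4122.79.

€4,122.79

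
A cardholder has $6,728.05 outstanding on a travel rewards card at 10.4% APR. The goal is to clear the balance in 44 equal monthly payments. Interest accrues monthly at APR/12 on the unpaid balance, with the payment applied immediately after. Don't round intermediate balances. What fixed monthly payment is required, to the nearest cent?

Monthly rate r = 10.4%/12 = 0.866667% = 0.00866667.
Level-payment amortization: P = B₀·r / (1 − (1+r)^(−n)) = 6728.05·0.00866667 / (1 − 1.00867^(−44)).
Denominator 1 − (1+r)^(−44) = 0.315926817.
P = 58.3098 / 0.315926817 ≈ 184.57.

$184.57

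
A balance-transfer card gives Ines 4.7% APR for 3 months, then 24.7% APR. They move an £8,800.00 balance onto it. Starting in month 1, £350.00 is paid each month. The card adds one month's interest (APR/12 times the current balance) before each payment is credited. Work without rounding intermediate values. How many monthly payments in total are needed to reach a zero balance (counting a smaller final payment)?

Promo months 1–3 at r₀ = 4.7%/12 = 0.00391667; months 4+ at r₁ = 24.7%/12 = 0.0205833.
After month 3: iterate B ← B·(1+r₀) − £350.00 for 3 months → £7,849.69.
Then at r₁ with £350.00/mo: n₂ = −ln(1 − r₁·B/P)/ln(1+r₁) ≈ 30.39 → 31 more payments.

34 months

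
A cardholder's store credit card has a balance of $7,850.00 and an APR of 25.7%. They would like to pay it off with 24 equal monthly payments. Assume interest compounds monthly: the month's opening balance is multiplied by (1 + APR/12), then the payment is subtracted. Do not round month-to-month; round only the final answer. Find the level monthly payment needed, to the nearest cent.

$421.73

Monthly rate r = 25.7%/12 = 2.14167% = 0.0214167.
Level-payment amortization: P = B₀·r / (1 − (1+r)^(−n)) = 7850.00·0.0214167 / (1 − 1.02142^(−24)).
Denominator 1 − (1+r)^(−24) = 0.39864706.
P = 168.121 / 0.39864706 ≈ 421.73.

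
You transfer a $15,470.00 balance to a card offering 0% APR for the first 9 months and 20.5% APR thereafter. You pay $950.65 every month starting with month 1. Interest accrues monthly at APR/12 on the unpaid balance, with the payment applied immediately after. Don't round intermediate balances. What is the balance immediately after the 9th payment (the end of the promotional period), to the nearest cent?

Promo months 1–9 at r₀ = 0%/12 = 0; months 10+ at r₁ = 20.5%/12 = 0.0170833.
After month 9 (no interest yet): B = $15,470.00 − 9·$950.65 = $6,914.15.

$6,914.15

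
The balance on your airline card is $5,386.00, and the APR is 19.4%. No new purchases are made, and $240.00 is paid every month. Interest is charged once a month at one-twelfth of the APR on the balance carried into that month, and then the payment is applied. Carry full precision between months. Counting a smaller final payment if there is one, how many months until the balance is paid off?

Monthly rate r = 19.4%/12 = 1.61667% = 0.0161667.
Recurrence: B ← B·(1+r) − $240.00.
Month 1: interest $87.07; balance after payment $5,233.07.
Month 2: interest $84.60; balance after payment $5,077.68.
Closed form: n = −ln(1 − rB₀/P)/ln(1+r) = −ln(0.63719)/ln(1.01617) ≈ 28.102, so the balance reaches zero during payment 29.

29 months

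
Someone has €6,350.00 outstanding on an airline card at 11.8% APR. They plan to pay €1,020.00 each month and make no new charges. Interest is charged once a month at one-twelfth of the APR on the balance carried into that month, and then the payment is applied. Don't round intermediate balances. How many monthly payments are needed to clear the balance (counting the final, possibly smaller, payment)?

Monthly rate r = 11.8%/12 = 0.983333% = 0.00983333.
Recurrence: B ← B·(1+r) − €1,020.00.
Month 1: interest €62.44; balance after payment €5,392.44.
Month 2: interest €53.03; balance after payment €4,425.47.
Closed form: n = −ln(1 − rB₀/P)/ln(1+r) = −ln(0.93878)/ln(1.00983) ≈ 6.456, so the balance reaches zero during payment 7.

7 payments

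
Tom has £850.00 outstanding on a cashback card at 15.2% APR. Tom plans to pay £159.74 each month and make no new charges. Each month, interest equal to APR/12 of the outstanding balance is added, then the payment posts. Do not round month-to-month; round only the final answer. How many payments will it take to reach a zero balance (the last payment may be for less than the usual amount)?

6 months

Monthly rate r = 15.2%/12 = 1.26667% = 0.0126667.
Recurrence: B ← B·(1+r) − £159.74.
Month 1: interest £10.77; balance after payment £701.03.
Month 2: interest £8.88; balance after payment £550.17.
Month 3: interest £6.97; balance after payment £397.40.
Month 4: interest £5.03; balance after payment £242.69.
Month 5: interest £3.07; balance after payment £86.02.
Month 6: interest £1.09; balance after payment £0.00.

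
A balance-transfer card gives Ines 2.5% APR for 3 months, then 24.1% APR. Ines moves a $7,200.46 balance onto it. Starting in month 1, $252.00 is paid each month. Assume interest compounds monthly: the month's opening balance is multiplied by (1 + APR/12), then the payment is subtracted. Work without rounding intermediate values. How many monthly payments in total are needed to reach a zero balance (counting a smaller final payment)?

Promo months 1–3 at r₀ = 2.5%/12 = 0.00208333; months 4+ at r₁ = 24.1%/12 = 0.0200833.
After month 3: iterate B ← B·(1+r₀) − $252.00 for 3 months → $6,487.98.
Then at r₁ with $252.00/mo: n₂ = −ln(1 − r₁·B/P)/ln(1+r₁) ≈ 36.61 → 37 more payments.

40 payments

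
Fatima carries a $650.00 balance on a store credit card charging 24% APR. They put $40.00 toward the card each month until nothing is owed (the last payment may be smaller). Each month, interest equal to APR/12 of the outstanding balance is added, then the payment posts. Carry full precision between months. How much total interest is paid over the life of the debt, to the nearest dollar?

$144

Monthly rate r = 24%/12 = 2% = 0.02.
Payoff takes n = ⌈−ln(1 − rB₀/P)/ln(1+r)⌉ = ⌈19.848⌉ = 20 payments; the last is $33.97.
Total paid = 19·$40.00 + $33.97 = $793.97.
Total interest = total paid − principal = $793.97 − $650.00 = $143.97.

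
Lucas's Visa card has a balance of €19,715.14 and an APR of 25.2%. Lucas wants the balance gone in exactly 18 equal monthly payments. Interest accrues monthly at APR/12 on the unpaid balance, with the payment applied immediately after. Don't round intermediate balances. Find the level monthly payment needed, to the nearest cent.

€1,326.63

Monthly rate r = 25.2%/12 = 2.1% = 0.021.
Level-payment amortization: P = B₀·r / (1 − (1+r)^(−n)) = 19715.14·0.021 / (1 − 1.021^(−18)).
Denominator 1 − (1+r)^(−18) = 0.312082049.
P = 414.018 / 0.312082049 ≈ 1326.63.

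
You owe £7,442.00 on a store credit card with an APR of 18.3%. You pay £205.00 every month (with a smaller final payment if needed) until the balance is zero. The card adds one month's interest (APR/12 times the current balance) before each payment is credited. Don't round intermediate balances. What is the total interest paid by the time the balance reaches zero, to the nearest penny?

Monthly rate r = 18.3%/12 = 1.525% = 0.01525.
Payoff takes n = ⌈−ln(1 − rB₀/P)/ln(1+r)⌉ = ⌈53.292⌉ = 54 payments; the last is £60.16.
Total paid = 53·£205.00 + £60.16 = £10,925.16.
Total interest = total paid − principal = £10,925.16 − £7,442.00 = £3,483.16.

£3,483.16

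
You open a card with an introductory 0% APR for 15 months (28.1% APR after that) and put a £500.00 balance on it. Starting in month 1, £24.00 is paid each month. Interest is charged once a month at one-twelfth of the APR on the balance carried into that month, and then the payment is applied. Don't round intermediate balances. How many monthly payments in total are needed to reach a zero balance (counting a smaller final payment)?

22 payments

Promo months 1–15 at r₀ = 0%/12 = 0; months 16+ at r₁ = 28.1%/12 = 0.0234167.
After month 15 (no interest yet): B = £500.00 − 15·£24.00 = £140.00.
Then at r₁ with £24.00/mo: n₂ = −ln(1 − r₁·B/P)/ln(1+r₁) ≈ 6.35 → 7 more payments.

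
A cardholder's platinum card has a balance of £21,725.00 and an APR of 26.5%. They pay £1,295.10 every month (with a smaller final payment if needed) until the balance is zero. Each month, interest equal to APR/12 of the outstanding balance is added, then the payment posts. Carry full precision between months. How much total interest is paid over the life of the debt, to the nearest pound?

Monthly rate r = 26.5%/12 = 2.20833% = 0.0220833.
Payoff takes n = ⌈−ln(1 − rB₀/P)/ln(1+r)⌉ = ⌈21.185⌉ = 22 payments; the last is £241.37.
Total paid = 21·£1,295.10 + £241.37 = £27,438.47.
Total interest = total paid − principal = £27,438.47 − £21,725.00 = £5,713.47.

£5,713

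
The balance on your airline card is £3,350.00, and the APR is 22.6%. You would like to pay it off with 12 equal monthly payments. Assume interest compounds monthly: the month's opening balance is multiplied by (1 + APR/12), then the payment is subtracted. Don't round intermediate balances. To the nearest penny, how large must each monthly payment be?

£314.51

Monthly rate r = 22.6%/12 = 1.88333% = 0.0188333.
Level-payment amortization: P = B₀·r / (1 − (1+r)^(−n)) = 3350.00·0.0188333 / (1 − 1.01883^(−12)).
Denominator 1 − (1+r)^(−12) = 0.200603477.
P = 63.0917 / 0.200603477 ≈ 314.51.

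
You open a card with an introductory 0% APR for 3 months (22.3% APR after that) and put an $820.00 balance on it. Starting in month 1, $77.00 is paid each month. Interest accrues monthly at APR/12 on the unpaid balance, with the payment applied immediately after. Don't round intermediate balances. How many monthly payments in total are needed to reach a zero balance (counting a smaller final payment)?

Promo months 1–3 at r₀ = 0%/12 = 0; months 4+ at r₁ = 22.3%/12 = 0.0185833.
After month 3 (no interest yet): B = $820.00 − 3·$77.00 = $589.00.
Then at r₁ with $77.00/mo: n₂ = −ln(1 − r₁·B/P)/ln(1+r₁) ≈ 8.33 → 9 more payments.

12 months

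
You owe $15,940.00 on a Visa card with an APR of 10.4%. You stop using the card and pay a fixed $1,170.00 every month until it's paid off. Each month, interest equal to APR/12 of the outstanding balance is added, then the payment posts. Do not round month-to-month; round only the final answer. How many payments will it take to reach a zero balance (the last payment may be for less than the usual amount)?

15 months

Monthly rate r = 10.4%/12 = 0.866667% = 0.00866667.
Recurrence: B ← B·(1+r) − $1,170.00.
Month 1: interest $138.15; balance after payment $14,908.15.
Month 2: interest $129.20; balance after payment $13,867.35.
Closed form: n = −ln(1 − rB₀/P)/ln(1+r) = −ln(0.88193)/ln(1.00867) ≈ 14.560, so the balance reaches zero during payment 15.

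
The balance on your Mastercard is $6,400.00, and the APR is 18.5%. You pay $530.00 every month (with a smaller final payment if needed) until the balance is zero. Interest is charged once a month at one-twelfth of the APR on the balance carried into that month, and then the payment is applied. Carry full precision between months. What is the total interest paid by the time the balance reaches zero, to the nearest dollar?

Monthly rate r = 18.5%/12 = 1.54167% = 0.0154167.
Payoff takes n = ⌈−ln(1 − rB₀/P)/ln(1+r)⌉ = ⌈13.465⌉ = 14 payments; the last is $247.26.
Total paid = 13·$530.00 + $247.26 = $7,137.26.
Total interest = total paid − principal = $7,137.26 − $6,400.00 = $737.26.

$737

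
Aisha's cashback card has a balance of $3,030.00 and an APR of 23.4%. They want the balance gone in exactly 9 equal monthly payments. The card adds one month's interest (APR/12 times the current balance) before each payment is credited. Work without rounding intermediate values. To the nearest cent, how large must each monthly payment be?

Monthly rate r = 23.4%/12 = 1.95% = 0.0195.
Level-payment amortization: P = B₀·r / (1 − (1+r)^(−n)) = 3030.00·0.0195 / (1 − 1.0195^(−9)).
Denominator 1 − (1+r)^(−9) = 0.159544103.
P = 59.085 / 0.159544103 ≈ 370.34.

$370.34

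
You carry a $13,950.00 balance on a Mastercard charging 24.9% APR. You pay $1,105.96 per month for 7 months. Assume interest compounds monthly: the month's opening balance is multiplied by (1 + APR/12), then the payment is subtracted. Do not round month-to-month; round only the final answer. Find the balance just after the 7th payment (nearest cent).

$7,866.17

Monthly rate r = 24.9%/12 = 2.075% = 0.02075.
Each month: B ← B·(1+r) − $1,105.96.
Month 1: interest $289.46; balance after payment $13,133.50.
Month 2: interest $272.52; balance after payment $12,300.06.
Month 3: interest $255.23; balance after payment $11,449.33.
Month 4: interest $237.57; balance after payment $10,580.94.
Month 5: interest $219.55; balance after payment $9,694.54.
Month 6: interest $201.16; balance after payment $8,789.74.
Month 7: interest $182.39; balance after payment $7,866.17.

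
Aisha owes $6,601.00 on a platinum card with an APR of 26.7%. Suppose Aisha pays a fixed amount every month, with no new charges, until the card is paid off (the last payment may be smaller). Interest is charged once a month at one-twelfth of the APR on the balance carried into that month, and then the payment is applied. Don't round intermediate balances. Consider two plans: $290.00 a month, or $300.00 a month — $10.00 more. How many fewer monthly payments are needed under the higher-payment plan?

Monthly rate r = 26.7%/12 = 2.225% = 0.02225.
At $290.00/mo: n = ⌈−ln(1 − rB₀/P)/ln(1+r)⌉ = 33 payments (last $25.94); total interest = total paid − $6,601.00 = $2,704.94.
At $300.00/mo: 31 payments (last $168.87); total interest $2,567.87.
Payments saved = 33 − 31 = 2.

2 fewer payments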